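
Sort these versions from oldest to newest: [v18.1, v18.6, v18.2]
[v18.1, v18.2, v18.6]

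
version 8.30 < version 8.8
False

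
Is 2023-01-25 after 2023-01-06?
Yes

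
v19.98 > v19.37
True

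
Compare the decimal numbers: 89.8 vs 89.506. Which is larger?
89.8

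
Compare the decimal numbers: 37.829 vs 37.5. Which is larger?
37.829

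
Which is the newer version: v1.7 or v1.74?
v1.74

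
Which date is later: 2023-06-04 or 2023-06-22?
2023-06-22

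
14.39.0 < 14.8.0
False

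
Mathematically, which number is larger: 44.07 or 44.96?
44.96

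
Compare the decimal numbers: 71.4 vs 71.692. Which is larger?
71.692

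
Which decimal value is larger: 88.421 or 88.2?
88.421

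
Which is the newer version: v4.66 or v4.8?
v4.66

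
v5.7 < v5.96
True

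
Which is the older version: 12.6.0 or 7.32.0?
7.32.0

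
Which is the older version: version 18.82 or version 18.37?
version 18.37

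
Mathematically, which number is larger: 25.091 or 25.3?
25.3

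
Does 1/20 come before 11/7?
Yes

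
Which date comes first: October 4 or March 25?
March 25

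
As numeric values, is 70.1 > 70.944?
False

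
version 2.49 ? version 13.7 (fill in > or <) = <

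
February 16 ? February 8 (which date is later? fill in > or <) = >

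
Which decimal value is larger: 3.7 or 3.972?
3.972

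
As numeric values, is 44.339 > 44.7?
False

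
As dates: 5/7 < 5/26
True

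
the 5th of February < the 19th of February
True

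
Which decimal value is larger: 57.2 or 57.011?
57.2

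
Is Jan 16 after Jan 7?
Yes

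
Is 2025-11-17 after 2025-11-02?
Yes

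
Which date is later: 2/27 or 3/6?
3/6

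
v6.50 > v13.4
False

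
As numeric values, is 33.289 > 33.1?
True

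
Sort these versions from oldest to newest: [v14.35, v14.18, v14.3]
[v14.3, v14.18, v14.35]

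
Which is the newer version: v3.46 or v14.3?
v14.3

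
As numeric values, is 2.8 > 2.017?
True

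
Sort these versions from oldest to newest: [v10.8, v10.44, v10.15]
[v10.8, v10.15, v10.44]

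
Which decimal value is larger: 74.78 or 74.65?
74.78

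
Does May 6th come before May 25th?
Yes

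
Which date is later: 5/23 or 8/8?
8/8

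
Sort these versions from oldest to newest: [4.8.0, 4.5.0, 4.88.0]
[4.5.0, 4.8.0, 4.88.0]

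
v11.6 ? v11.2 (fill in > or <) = >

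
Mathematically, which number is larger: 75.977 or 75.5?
75.977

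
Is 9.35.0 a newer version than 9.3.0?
Yes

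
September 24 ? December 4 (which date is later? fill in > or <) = <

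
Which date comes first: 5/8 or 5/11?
5/8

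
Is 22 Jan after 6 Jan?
Yes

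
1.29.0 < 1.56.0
True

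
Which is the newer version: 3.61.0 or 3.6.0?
3.61.0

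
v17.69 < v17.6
False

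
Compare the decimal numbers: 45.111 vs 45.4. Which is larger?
45.4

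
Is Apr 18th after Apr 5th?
Yes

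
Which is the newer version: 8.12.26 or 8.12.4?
8.12.26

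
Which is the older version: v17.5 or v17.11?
v17.5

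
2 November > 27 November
False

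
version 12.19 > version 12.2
True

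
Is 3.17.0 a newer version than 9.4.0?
No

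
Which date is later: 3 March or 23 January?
3 March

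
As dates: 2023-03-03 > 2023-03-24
False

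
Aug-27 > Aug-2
True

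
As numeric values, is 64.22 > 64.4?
False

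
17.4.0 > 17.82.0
False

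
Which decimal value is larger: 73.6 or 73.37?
73.6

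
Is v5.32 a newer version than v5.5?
Yes. Version numbers are compared segment by segment as integers, not as decimals: minor version 32 > 5, so v5.32 > v5.5 (even though the decimal 5.32 < 5.5).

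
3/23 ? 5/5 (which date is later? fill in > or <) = <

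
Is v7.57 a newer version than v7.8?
Yes. Version numbers are compared segment by segment as integers, not as decimals: minor version 57 > 8, so v7.57 > v7.8 (even though the decimal 7.57 < 7.8).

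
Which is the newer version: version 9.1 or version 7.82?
version 9.1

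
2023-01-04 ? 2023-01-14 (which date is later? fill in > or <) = <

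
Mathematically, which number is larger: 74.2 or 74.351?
74.351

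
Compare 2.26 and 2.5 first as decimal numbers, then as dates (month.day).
As decimals: 2.26 < 2.5. As dates: 2/26 is later than 2/5 (day 26 > day 5).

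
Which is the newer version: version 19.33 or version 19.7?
version 19.33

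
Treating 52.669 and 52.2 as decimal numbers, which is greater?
52.669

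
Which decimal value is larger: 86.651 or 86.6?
86.651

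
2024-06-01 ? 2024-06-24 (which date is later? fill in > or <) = <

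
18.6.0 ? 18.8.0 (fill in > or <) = <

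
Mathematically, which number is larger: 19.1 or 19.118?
19.118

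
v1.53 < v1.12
False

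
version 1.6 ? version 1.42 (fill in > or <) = <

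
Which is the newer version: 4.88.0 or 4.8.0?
4.88.0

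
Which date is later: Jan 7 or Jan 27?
Jan 27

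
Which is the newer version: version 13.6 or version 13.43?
version 13.43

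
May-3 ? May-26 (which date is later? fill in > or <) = <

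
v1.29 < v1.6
False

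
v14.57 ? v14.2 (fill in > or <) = >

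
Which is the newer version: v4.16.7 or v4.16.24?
v4.16.24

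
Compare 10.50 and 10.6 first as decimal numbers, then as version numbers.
As decimals: 10.50 < 10.6. As versions: v10.50 > v10.6 (minor version 50 > 6).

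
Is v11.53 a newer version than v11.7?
Yes. Version numbers are compared segment by segment as integers, not as decimals: minor version 53 > 7, so v11.53 > v11.7 (even though the decimal 11.53 < 11.7).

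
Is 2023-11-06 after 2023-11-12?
No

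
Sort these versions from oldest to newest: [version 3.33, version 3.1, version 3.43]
[version 3.1, version 3.33, version 3.43]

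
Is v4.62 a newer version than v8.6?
No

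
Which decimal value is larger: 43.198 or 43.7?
43.7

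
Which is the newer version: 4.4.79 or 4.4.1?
4.4.79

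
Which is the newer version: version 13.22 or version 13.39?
version 13.39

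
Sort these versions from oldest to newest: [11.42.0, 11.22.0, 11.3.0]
[11.3.0, 11.22.0, 11.42.0]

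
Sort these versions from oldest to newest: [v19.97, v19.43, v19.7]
[v19.7, v19.43, v19.97]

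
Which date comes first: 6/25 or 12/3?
6/25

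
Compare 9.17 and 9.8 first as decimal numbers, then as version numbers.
As decimals: 9.17 < 9.8. As versions: v9.17 > v9.8 (minor version 17 > 8).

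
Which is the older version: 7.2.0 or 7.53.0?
7.2.0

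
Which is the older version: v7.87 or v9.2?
v7.87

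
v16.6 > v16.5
True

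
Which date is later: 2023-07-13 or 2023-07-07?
2023-07-13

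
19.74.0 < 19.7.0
False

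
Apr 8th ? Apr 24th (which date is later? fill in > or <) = <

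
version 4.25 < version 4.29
True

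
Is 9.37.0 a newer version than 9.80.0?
No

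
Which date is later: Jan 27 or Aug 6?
Aug 6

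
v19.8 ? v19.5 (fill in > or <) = >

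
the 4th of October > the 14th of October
False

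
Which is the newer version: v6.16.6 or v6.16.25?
v6.16.25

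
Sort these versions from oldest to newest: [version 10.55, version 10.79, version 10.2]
[version 10.2, version 10.55, version 10.79]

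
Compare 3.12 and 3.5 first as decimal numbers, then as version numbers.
As decimals: 3.12 < 3.5. As versions: v3.12 > v3.5 (minor version 12 > 5).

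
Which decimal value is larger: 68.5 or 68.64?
68.64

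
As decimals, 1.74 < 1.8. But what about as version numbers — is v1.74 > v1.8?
True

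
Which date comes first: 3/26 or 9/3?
3/26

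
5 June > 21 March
True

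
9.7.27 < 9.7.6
False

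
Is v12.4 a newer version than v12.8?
No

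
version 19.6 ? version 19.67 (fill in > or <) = <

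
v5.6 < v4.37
False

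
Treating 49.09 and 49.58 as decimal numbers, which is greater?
49.58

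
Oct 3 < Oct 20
True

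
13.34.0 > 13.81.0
False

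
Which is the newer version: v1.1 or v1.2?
v1.2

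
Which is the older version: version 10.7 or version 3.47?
version 3.47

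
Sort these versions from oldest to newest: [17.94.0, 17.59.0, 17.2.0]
[17.2.0, 17.59.0, 17.94.0]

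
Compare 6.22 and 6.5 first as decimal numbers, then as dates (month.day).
As decimals: 6.22 < 6.5. As dates: 6/22 is later than 6/5 (day 22 > day 5).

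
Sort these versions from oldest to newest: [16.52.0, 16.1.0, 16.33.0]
[16.1.0, 16.33.0, 16.52.0]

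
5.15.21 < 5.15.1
False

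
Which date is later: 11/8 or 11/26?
11/26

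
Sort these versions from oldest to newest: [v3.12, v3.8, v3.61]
[v3.8, v3.12, v3.61]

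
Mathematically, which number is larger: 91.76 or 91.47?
91.76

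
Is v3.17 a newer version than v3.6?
Yes. Version numbers are compared segment by segment as integers, not as decimals: minor version 17 > 6, so v3.17 > v3.6 (even though the decimal 3.17 < 3.6).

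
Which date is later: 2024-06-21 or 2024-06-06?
2024-06-21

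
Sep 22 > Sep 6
True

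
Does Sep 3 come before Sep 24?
Yes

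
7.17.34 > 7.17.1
True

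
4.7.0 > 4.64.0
False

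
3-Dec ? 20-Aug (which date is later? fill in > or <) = >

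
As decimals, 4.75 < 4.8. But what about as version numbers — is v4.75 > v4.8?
True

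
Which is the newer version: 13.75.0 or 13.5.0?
13.75.0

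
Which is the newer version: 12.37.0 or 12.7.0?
12.37.0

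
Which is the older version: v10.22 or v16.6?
v10.22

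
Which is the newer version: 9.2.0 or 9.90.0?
9.90.0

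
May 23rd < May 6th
False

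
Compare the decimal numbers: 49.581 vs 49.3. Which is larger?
49.581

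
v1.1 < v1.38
True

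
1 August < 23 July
False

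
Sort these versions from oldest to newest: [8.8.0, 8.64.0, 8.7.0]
[8.7.0, 8.8.0, 8.64.0]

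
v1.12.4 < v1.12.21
True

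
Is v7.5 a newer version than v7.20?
No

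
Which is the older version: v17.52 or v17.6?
v17.6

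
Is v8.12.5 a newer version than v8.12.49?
No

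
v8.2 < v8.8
True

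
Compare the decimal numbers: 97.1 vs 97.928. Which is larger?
97.928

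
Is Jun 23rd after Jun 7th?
Yes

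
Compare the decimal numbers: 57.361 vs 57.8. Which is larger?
57.8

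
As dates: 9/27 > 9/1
True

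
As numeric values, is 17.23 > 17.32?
False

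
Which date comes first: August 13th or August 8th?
August 8th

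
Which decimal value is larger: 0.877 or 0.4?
0.877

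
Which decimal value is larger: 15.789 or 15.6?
15.789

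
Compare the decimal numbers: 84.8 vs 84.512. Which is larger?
84.8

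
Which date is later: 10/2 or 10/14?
10/14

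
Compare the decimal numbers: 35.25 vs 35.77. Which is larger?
35.77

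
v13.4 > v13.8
False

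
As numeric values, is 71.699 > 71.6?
True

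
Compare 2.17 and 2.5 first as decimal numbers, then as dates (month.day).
As decimals: 2.17 < 2.5. As dates: 2/17 is later than 2/5 (day 17 > day 5).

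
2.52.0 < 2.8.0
False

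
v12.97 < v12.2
False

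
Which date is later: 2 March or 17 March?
17 March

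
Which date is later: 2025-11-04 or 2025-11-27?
2025-11-27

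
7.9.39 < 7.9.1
False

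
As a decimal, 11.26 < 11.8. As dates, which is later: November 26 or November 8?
November 26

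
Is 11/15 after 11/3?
Yes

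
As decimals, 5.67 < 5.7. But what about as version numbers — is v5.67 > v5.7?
True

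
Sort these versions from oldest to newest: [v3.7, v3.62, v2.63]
[v2.63, v3.7, v3.62]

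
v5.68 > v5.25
True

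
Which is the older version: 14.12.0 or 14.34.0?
14.12.0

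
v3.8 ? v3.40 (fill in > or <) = <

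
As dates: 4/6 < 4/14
True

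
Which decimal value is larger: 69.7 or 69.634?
69.7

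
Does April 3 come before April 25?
Yes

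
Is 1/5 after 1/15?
No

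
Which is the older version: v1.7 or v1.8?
v1.7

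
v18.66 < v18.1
False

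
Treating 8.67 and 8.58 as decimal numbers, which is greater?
8.67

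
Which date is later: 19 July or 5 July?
19 July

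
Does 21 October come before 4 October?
No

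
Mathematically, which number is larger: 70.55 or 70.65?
70.65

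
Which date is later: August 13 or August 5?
August 13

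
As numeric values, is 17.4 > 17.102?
True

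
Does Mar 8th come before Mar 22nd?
Yes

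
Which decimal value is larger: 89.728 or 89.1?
89.728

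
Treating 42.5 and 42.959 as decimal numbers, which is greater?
42.959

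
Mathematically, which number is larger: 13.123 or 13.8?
13.8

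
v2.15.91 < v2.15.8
False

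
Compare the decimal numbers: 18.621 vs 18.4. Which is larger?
18.621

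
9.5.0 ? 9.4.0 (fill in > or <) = >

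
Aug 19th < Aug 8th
False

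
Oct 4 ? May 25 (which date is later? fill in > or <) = >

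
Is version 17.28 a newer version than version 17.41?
No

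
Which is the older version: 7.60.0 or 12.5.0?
7.60.0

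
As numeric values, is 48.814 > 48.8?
True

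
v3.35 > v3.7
True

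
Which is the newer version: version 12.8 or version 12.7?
version 12.8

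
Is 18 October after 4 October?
Yes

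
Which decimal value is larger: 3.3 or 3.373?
3.373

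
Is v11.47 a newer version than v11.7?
Yes. Version numbers are compared segment by segment as integers, not as decimals: minor version 47 > 7, so v11.47 > v11.7 (even though the decimal 11.47 < 11.7).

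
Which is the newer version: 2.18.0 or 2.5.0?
2.18.0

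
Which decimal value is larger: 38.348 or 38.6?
38.6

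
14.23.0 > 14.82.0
False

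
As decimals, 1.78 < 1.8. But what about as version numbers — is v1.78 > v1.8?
True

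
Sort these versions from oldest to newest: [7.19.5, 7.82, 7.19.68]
[7.19.5, 7.19.68, 7.82]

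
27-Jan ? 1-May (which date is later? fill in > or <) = <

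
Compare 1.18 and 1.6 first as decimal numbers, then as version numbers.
As decimals: 1.18 < 1.6. As versions: v1.18 > v1.6 (minor version 18 > 6).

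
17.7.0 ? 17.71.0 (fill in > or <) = <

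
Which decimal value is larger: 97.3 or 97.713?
97.713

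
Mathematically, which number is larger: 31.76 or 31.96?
31.96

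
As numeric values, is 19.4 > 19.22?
True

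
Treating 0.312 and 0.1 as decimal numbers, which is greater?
0.312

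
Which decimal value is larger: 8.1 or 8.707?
8.707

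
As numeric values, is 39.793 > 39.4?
True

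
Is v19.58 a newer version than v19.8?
Yes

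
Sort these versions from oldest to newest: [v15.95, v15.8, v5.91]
[v5.91, v15.8, v15.95]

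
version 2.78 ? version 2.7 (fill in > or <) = >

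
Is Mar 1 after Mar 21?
No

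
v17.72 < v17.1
False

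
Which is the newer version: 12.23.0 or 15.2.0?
15.2.0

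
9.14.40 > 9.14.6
True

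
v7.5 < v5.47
False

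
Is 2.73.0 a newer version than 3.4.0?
No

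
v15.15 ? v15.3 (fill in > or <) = >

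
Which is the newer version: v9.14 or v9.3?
v9.14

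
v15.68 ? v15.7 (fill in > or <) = >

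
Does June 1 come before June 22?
Yes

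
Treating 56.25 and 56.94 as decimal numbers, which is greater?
56.94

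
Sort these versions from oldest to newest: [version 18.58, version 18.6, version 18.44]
[version 18.6, version 18.44, version 18.58]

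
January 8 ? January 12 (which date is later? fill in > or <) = <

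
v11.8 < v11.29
True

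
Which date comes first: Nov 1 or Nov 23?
Nov 1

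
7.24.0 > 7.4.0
True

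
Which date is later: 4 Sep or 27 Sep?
27 Sep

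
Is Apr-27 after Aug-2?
No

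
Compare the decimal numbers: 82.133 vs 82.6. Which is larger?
82.6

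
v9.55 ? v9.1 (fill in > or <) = >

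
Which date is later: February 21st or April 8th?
April 8th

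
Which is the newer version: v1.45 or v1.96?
v1.96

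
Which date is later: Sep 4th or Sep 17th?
Sep 17th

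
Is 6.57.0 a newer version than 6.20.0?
Yes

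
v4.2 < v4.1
False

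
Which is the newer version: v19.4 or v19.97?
v19.97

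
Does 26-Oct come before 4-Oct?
No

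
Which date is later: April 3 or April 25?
April 25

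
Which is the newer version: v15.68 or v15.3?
v15.68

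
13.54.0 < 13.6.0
False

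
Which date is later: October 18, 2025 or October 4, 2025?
October 18, 2025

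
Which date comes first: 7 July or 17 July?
7 July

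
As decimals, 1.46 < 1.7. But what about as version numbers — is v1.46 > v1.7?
True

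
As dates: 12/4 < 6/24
False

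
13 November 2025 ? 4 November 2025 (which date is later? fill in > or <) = >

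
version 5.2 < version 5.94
True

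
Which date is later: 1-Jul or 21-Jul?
21-Jul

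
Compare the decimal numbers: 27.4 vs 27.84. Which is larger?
27.84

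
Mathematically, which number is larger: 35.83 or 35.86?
35.86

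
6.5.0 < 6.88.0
True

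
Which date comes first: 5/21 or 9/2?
5/21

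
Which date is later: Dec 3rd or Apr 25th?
Dec 3rd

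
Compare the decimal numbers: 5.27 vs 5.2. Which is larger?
5.27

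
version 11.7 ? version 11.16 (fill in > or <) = <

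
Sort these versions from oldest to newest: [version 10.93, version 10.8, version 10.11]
[version 10.8, version 10.11, version 10.93]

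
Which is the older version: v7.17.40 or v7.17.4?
v7.17.4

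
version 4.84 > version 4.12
True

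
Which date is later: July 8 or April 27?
July 8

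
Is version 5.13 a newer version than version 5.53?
No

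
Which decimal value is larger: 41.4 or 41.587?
41.587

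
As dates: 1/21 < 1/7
False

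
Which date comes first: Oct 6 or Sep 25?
Sep 25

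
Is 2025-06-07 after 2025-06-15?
No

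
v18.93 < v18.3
False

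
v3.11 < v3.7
False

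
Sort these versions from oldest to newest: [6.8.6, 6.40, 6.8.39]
[6.8.6, 6.8.39, 6.40]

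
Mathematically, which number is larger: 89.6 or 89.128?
89.6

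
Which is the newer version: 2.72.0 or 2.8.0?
2.72.0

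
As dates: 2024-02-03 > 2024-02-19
False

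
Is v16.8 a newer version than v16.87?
No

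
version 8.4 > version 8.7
False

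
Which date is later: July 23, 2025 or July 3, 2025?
July 23, 2025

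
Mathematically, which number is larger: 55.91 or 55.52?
55.91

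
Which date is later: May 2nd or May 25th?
May 25th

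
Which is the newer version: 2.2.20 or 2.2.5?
2.2.20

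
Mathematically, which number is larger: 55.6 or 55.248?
55.6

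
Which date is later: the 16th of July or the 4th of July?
the 16th of July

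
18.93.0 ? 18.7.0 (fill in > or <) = >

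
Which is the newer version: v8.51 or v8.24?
v8.51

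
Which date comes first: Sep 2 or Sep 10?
Sep 2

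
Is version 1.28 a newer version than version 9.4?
No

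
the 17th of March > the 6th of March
True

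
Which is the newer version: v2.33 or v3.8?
v3.8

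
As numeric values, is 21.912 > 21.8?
True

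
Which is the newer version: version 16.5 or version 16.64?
version 16.64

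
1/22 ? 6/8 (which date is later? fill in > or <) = <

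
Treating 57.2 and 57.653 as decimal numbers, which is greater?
57.653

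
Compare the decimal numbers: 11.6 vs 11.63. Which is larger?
11.63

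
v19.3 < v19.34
True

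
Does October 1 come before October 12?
Yes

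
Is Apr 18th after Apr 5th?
Yes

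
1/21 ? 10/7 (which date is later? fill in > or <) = <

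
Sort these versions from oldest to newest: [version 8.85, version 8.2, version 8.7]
[version 8.2, version 8.7, version 8.85]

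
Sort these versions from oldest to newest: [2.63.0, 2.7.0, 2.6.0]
[2.6.0, 2.7.0, 2.63.0]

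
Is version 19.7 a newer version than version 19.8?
No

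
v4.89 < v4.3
False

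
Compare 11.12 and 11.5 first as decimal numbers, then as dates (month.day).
As decimals: 11.12 < 11.5. As dates: 11/12 is later than 11/5 (day 12 > day 5).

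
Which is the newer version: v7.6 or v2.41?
v7.6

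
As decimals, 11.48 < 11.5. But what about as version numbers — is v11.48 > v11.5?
True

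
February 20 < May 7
True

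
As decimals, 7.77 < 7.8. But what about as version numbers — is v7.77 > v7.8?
True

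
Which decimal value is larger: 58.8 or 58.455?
58.8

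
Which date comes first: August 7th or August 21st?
August 7th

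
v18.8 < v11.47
False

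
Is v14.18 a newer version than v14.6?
Yes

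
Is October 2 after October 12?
No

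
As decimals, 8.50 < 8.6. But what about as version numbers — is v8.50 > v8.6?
True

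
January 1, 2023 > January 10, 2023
False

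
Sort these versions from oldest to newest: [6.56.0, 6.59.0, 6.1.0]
[6.1.0, 6.56.0, 6.59.0]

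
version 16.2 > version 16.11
False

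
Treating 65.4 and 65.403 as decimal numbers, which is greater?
65.403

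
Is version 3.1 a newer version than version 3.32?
No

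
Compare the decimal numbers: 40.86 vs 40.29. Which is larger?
40.86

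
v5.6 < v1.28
False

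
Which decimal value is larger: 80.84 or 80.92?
80.92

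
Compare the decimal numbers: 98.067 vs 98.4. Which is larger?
98.4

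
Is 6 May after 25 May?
No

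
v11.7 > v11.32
False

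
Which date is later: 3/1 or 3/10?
3/10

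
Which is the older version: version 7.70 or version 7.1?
version 7.1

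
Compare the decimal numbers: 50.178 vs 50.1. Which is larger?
50.178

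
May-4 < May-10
True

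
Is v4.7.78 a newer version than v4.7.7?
Yes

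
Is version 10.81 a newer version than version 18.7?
No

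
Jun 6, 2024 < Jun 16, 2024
True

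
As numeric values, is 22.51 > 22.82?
False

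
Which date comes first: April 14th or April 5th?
April 5th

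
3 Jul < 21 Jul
True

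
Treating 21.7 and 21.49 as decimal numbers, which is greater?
21.7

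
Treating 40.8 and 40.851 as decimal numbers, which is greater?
40.851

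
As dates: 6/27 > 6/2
True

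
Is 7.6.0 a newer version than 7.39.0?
No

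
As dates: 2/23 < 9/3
True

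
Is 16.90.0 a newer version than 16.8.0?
Yes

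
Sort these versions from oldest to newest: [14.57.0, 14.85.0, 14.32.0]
[14.32.0, 14.57.0, 14.85.0]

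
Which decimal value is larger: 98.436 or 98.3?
98.436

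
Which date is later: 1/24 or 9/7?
9/7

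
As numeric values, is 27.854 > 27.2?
True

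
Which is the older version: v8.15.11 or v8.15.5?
v8.15.5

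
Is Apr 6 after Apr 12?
No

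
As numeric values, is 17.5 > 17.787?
False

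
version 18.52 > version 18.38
True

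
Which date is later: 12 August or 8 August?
12 August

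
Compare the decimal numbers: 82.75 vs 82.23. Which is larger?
82.75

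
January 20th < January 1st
False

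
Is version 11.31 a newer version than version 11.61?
No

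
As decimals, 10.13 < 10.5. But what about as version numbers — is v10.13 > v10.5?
True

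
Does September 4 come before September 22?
Yes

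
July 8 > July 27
False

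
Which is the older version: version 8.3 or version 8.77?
version 8.3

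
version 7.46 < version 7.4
False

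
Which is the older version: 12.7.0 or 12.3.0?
12.3.0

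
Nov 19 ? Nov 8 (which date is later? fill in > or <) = >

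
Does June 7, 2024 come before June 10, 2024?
Yes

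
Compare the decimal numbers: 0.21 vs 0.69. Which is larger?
0.69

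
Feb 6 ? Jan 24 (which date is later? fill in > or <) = >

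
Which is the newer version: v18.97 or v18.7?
v18.97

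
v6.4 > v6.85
False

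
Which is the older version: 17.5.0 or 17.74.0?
17.5.0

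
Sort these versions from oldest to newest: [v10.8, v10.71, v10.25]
[v10.8, v10.25, v10.71]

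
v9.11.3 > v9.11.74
False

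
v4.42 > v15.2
False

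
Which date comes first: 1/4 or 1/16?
1/4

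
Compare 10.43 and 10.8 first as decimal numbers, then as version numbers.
As decimals: 10.43 < 10.8. As versions: v10.43 > v10.8 (minor version 43 > 8).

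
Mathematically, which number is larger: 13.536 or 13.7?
13.7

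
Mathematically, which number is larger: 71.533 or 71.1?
71.533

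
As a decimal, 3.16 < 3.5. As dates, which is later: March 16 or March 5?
March 16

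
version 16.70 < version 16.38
False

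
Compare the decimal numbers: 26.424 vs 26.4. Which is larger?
26.424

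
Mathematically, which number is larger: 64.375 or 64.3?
64.375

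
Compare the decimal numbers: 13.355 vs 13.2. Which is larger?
13.355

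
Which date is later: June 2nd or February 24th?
June 2nd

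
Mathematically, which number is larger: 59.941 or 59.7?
59.941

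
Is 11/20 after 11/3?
Yes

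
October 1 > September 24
True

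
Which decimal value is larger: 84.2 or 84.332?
84.332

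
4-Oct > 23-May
True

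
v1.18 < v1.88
True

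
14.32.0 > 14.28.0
True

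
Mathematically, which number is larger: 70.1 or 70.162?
70.162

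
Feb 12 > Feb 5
True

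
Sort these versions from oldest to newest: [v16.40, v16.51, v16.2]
[v16.2, v16.40, v16.51]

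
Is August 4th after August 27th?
No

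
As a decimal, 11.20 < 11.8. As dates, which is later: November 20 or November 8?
November 20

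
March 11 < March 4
False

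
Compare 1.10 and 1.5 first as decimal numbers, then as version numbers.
As decimals: 1.10 < 1.5. As versions: v1.10 > v1.5 (minor version 10 > 5).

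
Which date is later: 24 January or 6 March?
6 March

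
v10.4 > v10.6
False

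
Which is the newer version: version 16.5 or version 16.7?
version 16.7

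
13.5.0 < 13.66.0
True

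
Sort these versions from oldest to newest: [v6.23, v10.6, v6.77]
[v6.23, v6.77, v10.6]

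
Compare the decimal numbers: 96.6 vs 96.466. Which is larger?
96.6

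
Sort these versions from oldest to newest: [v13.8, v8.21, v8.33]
[v8.21, v8.33, v13.8]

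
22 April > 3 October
False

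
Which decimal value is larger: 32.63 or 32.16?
32.63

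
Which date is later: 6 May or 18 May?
18 May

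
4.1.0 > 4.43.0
False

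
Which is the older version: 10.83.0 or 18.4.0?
10.83.0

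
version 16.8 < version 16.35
True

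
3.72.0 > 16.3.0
False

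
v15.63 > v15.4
True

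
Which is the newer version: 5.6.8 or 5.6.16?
5.6.16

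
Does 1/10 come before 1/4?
No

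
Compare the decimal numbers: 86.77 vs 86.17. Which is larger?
86.77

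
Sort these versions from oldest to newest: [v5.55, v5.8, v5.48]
[v5.8, v5.48, v5.55]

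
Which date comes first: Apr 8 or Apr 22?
Apr 8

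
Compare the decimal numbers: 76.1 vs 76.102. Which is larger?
76.102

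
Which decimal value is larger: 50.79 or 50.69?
50.79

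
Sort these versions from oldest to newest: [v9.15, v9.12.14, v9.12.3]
[v9.12.3, v9.12.14, v9.15]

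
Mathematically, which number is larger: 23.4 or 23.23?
23.4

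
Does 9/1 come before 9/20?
Yes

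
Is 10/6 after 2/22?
Yes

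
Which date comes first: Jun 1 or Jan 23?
Jan 23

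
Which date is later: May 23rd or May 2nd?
May 23rd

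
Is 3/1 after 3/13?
No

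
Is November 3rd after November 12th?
No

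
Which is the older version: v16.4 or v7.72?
v7.72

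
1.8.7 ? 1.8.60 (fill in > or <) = <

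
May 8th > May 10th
False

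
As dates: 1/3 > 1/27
False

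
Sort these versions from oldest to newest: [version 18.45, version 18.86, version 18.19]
[version 18.19, version 18.45, version 18.86]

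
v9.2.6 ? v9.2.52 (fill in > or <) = <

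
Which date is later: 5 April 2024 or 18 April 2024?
18 April 2024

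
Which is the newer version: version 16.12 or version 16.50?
version 16.50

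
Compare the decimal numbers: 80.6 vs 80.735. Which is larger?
80.735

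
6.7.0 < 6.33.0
True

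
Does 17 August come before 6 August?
No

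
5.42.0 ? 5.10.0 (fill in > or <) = >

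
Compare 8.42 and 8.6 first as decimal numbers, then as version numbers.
As decimals: 8.42 < 8.6. As versions: v8.42 > v8.6 (minor version 42 > 6).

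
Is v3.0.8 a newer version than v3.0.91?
No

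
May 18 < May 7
False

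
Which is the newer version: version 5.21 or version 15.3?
version 15.3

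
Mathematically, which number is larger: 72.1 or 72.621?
72.621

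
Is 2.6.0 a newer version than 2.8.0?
No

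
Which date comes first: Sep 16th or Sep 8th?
Sep 8th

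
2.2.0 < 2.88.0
True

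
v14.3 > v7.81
True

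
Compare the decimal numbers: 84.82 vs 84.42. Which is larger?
84.82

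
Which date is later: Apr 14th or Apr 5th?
Apr 14th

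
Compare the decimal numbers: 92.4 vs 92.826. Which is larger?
92.826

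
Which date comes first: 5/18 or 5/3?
5/3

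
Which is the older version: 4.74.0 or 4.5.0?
4.5.0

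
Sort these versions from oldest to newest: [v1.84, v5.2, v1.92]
[v1.84, v1.92, v5.2]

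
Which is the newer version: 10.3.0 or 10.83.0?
10.83.0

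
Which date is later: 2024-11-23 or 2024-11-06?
2024-11-23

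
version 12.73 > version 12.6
True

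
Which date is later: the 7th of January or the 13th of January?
the 13th of January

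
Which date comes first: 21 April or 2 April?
2 April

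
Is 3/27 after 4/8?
No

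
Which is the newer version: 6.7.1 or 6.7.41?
6.7.41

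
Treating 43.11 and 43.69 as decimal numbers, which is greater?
43.69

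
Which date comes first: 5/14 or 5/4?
5/4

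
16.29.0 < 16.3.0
False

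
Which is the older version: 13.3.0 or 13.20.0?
13.3.0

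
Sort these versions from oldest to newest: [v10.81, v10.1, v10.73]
[v10.1, v10.73, v10.81]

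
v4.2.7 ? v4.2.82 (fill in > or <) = <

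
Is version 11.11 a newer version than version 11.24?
No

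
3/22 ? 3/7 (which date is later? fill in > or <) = >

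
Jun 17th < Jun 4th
False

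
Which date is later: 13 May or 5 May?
13 May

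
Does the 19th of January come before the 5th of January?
No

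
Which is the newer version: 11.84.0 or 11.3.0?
11.84.0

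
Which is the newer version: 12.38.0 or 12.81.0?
12.81.0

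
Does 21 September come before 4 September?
No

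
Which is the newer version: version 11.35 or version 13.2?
version 13.2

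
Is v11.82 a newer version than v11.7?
Yes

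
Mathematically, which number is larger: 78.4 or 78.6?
78.6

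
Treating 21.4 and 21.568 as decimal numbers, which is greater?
21.568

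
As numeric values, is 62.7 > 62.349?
True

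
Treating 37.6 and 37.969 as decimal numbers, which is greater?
37.969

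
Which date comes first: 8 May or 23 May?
8 May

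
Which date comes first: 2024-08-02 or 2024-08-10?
2024-08-02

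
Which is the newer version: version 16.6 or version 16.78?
version 16.78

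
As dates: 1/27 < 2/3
True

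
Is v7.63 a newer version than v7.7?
Yes. Version numbers are compared segment by segment as integers, not as decimals: minor version 63 > 7, so v7.63 > v7.7 (even though the decimal 7.63 < 7.7).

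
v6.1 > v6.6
False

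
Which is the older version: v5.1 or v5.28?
v5.1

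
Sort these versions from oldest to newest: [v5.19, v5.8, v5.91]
[v5.8, v5.19, v5.91]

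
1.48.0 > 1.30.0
True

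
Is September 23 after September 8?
Yes. Day 23 comes after day 8 in September — this is a date comparison, not a decimal one (the decimal 9.23 would be smaller than 9.8).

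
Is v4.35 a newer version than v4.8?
Yes. Version numbers are compared segment by segment as integers, not as decimals: minor version 35 > 8, so v4.35 > v4.8 (even though the decimal 4.35 < 4.8).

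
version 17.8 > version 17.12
False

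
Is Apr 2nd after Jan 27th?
Yes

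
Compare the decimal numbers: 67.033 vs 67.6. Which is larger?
67.6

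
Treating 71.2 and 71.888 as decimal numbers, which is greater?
71.888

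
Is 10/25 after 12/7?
No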